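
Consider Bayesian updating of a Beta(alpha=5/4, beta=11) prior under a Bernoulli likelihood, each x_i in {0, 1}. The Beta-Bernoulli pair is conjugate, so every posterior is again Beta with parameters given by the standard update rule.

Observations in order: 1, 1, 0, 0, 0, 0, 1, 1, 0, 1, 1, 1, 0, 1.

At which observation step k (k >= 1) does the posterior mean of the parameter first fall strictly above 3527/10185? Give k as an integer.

k = 14

obs 1: x=1 → posterior Beta(9/4, 11)
obs 2: x=1 → posterior Beta(13/4, 11)
obs 3: x=0 → posterior Beta(13/4, 12)
obs 4: x=0 → posterior Beta(13/4, 13)
obs 5: x=0 → posterior Beta(13/4, 14)
obs 6: x=0 → posterior Beta(13/4, 15)
obs 7: x=1 → posterior Beta(17/4, 15)
obs 8: x=1 → posterior Beta(21/4, 15)
obs 9: x=0 → posterior Beta(21/4, 16)
obs 10: x=1 → posterior Beta(25/4, 16)
obs 11: x=1 → posterior Beta(29/4, 16)
obs 12: x=1 → posterior Beta(33/4, 16)
obs 13: x=0 → posterior Beta(33/4, 17)
obs 14: x=1 → posterior Beta(37/4, 17)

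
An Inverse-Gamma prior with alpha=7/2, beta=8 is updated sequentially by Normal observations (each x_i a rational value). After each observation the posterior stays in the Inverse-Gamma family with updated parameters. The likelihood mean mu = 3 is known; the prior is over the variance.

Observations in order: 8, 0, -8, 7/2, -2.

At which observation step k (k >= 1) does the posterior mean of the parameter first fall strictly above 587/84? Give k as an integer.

obs 1: x=8 → posterior Inverse-Gamma(4, 41/2)
obs 2: x=0 → posterior Inverse-Gamma(9/2, 25)
obs 3: x=-8 → posterior Inverse-Gamma(5, 171/2)
obs 4: x=7/2 → posterior Inverse-Gamma(11/2, 685/8)
obs 5: x=-2 → posterior Inverse-Gamma(6, 785/8)

k = 2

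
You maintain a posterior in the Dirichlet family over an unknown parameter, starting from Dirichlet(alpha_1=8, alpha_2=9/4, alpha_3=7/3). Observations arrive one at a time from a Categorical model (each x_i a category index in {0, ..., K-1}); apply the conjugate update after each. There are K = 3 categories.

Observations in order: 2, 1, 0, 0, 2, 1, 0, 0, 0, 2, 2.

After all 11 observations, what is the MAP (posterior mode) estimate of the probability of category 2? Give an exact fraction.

64/247

obs 1: x=2 → posterior Dirichlet(8, 9/4, 10/3)
obs 2: x=1 → posterior Dirichlet(8, 13/4, 10/3)
obs 3: x=0 → posterior Dirichlet(9, 13/4, 10/3)
obs 4: x=0 → posterior Dirichlet(10, 13/4, 10/3)
obs 5: x=2 → posterior Dirichlet(10, 13/4, 13/3)
obs 6: x=1 → posterior Dirichlet(10, 17/4, 13/3)
obs 7: x=0 → posterior Dirichlet(11, 17/4, 13/3)
obs 8: x=0 → posterior Dirichlet(12, 17/4, 13/3)
obs 9: x=0 → posterior Dirichlet(13, 17/4, 13/3)
obs 10: x=2 → posterior Dirichlet(13, 17/4, 16/3)
obs 11: x=2 → posterior Dirichlet(13, 17/4, 19/3)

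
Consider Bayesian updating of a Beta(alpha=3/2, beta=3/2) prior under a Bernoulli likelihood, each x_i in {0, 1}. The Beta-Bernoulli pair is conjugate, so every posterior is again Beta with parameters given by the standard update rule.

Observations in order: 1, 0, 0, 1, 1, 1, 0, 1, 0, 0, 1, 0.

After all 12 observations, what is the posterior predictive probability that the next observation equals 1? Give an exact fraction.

obs 1: x=1 → posterior Beta(5/2, 3/2)
obs 2: x=0 → posterior Beta(5/2, 5/2)
obs 3: x=0 → posterior Beta(5/2, 7/2)
obs 4: x=1 → posterior Beta(7/2, 7/2)
obs 5: x=1 → posterior Beta(9/2, 7/2)
obs 6: x=1 → posterior Beta(11/2, 7/2)
obs 7: x=0 → posterior Beta(11/2, 9/2)
obs 8: x=1 → posterior Beta(13/2, 9/2)
obs 9: x=0 → posterior Beta(13/2, 11/2)
obs 10: x=0 → posterior Beta(13/2, 13/2)
obs 11: x=1 → posterior Beta(15/2, 13/2)
obs 12: x=0 → posterior Beta(15/2, 15/2)

1/2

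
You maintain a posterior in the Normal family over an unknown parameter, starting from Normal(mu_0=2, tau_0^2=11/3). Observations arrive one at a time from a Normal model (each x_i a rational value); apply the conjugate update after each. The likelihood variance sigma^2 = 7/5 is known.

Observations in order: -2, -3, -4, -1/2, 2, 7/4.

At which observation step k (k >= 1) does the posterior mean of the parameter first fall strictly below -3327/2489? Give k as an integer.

k = 2

obs 1: x=-2 → posterior Normal(-17/19, 77/76)
obs 2: x=-3 → posterior Normal(-233/131, 77/131)
obs 3: x=-4 → posterior Normal(-151/62, 77/186)
obs 4: x=-1/2 → posterior Normal(-961/482, 77/241)
obs 5: x=2 → posterior Normal(-741/592, 77/296)
obs 6: x=7/4 → posterior Normal(-1097/1404, 77/351)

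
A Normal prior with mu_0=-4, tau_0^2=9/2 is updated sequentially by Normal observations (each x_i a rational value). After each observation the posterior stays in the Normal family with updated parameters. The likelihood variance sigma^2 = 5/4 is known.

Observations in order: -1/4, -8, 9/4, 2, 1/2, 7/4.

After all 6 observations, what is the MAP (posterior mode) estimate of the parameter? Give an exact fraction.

-103/226

obs 1: x=-1/4 → posterior Normal(-49/46, 45/46)
obs 2: x=-8 → posterior Normal(-337/82, 45/82)
obs 3: x=9/4 → posterior Normal(-128/59, 45/118)
obs 4: x=2 → posterior Normal(-92/77, 45/154)
obs 5: x=1/2 → posterior Normal(-83/95, 9/38)
obs 6: x=7/4 → posterior Normal(-103/226, 45/226)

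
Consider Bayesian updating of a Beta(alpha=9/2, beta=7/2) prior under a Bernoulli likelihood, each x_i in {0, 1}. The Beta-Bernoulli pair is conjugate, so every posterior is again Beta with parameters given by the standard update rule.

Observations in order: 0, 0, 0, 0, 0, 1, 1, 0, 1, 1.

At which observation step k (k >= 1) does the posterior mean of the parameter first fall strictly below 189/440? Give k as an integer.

k = 3

obs 1: x=0 → posterior Beta(9/2, 9/2)
obs 2: x=0 → posterior Beta(9/2, 11/2)
obs 3: x=0 → posterior Beta(9/2, 13/2)
obs 4: x=0 → posterior Beta(9/2, 15/2)
obs 5: x=0 → posterior Beta(9/2, 17/2)
obs 6: x=1 → posterior Beta(11/2, 17/2)
obs 7: x=1 → posterior Beta(13/2, 17/2)
obs 8: x=0 → posterior Beta(13/2, 19/2)
obs 9: x=1 → posterior Beta(15/2, 19/2)
obs 10: x=1 → posterior Beta(17/2, 19/2)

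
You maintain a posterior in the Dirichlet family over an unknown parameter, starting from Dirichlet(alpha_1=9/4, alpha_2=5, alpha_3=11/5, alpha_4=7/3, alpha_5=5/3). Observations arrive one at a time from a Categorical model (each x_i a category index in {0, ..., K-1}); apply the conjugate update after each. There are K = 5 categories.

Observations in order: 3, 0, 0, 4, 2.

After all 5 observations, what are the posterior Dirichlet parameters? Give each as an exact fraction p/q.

alpha_1=17/4, alpha_2=5, alpha_3=16/5, alpha_4=10/3, alpha_5=8/3

obs 1: x=3 → posterior Dirichlet(9/4, 5, 11/5, 10/3, 5/3)
obs 2: x=0 → posterior Dirichlet(13/4, 5, 11/5, 10/3, 5/3)
obs 3: x=0 → posterior Dirichlet(17/4, 5, 11/5, 10/3, 5/3)
obs 4: x=4 → posterior Dirichlet(17/4, 5, 11/5, 10/3, 8/3)
obs 5: x=2 → posterior Dirichlet(17/4, 5, 16/5, 10/3, 8/3)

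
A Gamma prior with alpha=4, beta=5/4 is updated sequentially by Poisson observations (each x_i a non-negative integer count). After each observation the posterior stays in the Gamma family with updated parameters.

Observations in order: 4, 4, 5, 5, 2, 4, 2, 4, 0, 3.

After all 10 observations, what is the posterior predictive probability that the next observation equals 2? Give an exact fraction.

165935121384484409941025794953674193945480510592460632324218750000/827269706064171159838078900184013751038269841857389464208009274449

obs 1: x=4 → posterior Gamma(8, 9/4)
obs 2: x=4 → posterior Gamma(12, 13/4)
obs 3: x=5 → posterior Gamma(17, 17/4)
obs 4: x=5 → posterior Gamma(22, 21/4)
obs 5: x=2 → posterior Gamma(24, 25/4)
obs 6: x=4 → posterior Gamma(28, 29/4)
obs 7: x=2 → posterior Gamma(30, 33/4)
obs 8: x=4 → posterior Gamma(34, 37/4)
obs 9: x=0 → posterior Gamma(34, 41/4)
obs 10: x=3 → posterior Gamma(37, 45/4)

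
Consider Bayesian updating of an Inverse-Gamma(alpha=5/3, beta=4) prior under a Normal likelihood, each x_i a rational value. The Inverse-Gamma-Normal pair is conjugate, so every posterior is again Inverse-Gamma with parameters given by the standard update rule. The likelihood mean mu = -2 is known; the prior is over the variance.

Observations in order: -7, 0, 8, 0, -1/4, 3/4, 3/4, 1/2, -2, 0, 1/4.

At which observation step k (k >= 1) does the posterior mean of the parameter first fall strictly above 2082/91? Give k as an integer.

obs 1: x=-7 → posterior Inverse-Gamma(13/6, 33/2)
obs 2: x=0 → posterior Inverse-Gamma(8/3, 37/2)
obs 3: x=8 → posterior Inverse-Gamma(19/6, 137/2)
obs 4: x=0 → posterior Inverse-Gamma(11/3, 141/2)
obs 5: x=-1/4 → posterior Inverse-Gamma(25/6, 2305/32)
obs 6: x=3/4 → posterior Inverse-Gamma(14/3, 1213/16)
obs 7: x=3/4 → posterior Inverse-Gamma(31/6, 2547/32)
obs 8: x=1/2 → posterior Inverse-Gamma(17/3, 2647/32)
obs 9: x=-2 → posterior Inverse-Gamma(37/6, 2647/32)
obs 10: x=0 → posterior Inverse-Gamma(20/3, 2711/32)
obs 11: x=1/4 → posterior Inverse-Gamma(43/6, 349/4)

k = 3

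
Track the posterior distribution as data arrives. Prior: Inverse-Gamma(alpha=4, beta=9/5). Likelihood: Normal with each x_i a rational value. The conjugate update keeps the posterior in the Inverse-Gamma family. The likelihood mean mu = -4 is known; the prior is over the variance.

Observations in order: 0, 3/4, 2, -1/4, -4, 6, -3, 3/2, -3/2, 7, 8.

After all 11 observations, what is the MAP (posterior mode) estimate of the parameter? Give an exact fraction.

2827/120

obs 1: x=0 → posterior Inverse-Gamma(9/2, 49/5)
obs 2: x=3/4 → posterior Inverse-Gamma(5, 3373/160)
obs 3: x=2 → posterior Inverse-Gamma(11/2, 6253/160)
obs 4: x=-1/4 → posterior Inverse-Gamma(6, 3689/80)
obs 5: x=-4 → posterior Inverse-Gamma(13/2, 3689/80)
obs 6: x=6 → posterior Inverse-Gamma(7, 7689/80)
obs 7: x=-3 → posterior Inverse-Gamma(15/2, 7729/80)
obs 8: x=3/2 → posterior Inverse-Gamma(8, 8939/80)
obs 9: x=-3/2 → posterior Inverse-Gamma(17/2, 9189/80)
obs 10: x=7 → posterior Inverse-Gamma(9, 14029/80)
obs 11: x=8 → posterior Inverse-Gamma(19/2, 19789/80)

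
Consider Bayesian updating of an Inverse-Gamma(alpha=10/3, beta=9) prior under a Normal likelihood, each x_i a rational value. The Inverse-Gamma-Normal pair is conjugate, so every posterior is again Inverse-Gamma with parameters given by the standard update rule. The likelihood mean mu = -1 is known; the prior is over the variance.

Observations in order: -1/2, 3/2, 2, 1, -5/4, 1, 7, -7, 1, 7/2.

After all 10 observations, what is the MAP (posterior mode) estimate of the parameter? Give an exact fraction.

obs 1: x=-1/2 → posterior Inverse-Gamma(23/6, 73/8)
obs 2: x=3/2 → posterior Inverse-Gamma(13/3, 49/4)
obs 3: x=2 → posterior Inverse-Gamma(29/6, 67/4)
obs 4: x=1 → posterior Inverse-Gamma(16/3, 75/4)
obs 5: x=-5/4 → posterior Inverse-Gamma(35/6, 601/32)
obs 6: x=1 → posterior Inverse-Gamma(19/3, 665/32)
obs 7: x=7 → posterior Inverse-Gamma(41/6, 1689/32)
obs 8: x=-7 → posterior Inverse-Gamma(22/3, 2265/32)
obs 9: x=1 → posterior Inverse-Gamma(47/6, 2329/32)
obs 10: x=7/2 → posterior Inverse-Gamma(25/3, 2653/32)

1137/128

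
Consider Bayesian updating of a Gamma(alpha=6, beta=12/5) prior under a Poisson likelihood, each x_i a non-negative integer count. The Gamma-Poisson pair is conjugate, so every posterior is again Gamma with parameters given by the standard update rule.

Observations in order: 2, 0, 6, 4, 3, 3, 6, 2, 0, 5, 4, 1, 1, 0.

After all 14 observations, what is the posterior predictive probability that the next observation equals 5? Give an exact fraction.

obs 1: x=2 → posterior Gamma(8, 17/5)
obs 2: x=0 → posterior Gamma(8, 22/5)
obs 3: x=6 → posterior Gamma(14, 27/5)
obs 4: x=4 → posterior Gamma(18, 32/5)
obs 5: x=3 → posterior Gamma(21, 37/5)
obs 6: x=3 → posterior Gamma(24, 42/5)
obs 7: x=6 → posterior Gamma(30, 47/5)
obs 8: x=2 → posterior Gamma(32, 52/5)
obs 9: x=0 → posterior Gamma(32, 57/5)
obs 10: x=5 → posterior Gamma(37, 62/5)
obs 11: x=4 → posterior Gamma(41, 67/5)
obs 12: x=1 → posterior Gamma(42, 72/5)
obs 13: x=1 → posterior Gamma(43, 77/5)
obs 14: x=0 → posterior Gamma(43, 82/5)

31443617808958179997494044805787466799221629453563267204268712086842278135769335018291200000/416680206744812411067355365936201819821703655540180976960953606955225588969464144131785732907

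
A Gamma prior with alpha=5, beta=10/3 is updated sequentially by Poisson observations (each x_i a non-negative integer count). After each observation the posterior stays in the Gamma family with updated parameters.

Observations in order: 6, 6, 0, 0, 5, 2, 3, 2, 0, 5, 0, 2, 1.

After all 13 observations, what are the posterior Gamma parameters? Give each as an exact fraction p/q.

obs 1: x=6 → posterior Gamma(11, 13/3)
obs 2: x=6 → posterior Gamma(17, 16/3)
obs 3: x=0 → posterior Gamma(17, 19/3)
obs 4: x=0 → posterior Gamma(17, 22/3)
obs 5: x=5 → posterior Gamma(22, 25/3)
obs 6: x=2 → posterior Gamma(24, 28/3)
obs 7: x=3 → posterior Gamma(27, 31/3)
obs 8: x=2 → posterior Gamma(29, 34/3)
obs 9: x=0 → posterior Gamma(29, 37/3)
obs 10: x=5 → posterior Gamma(34, 40/3)
obs 11: x=0 → posterior Gamma(34, 43/3)
obs 12: x=2 → posterior Gamma(36, 46/3)
obs 13: x=1 → posterior Gamma(37, 49/3)

alpha=37, beta=49/3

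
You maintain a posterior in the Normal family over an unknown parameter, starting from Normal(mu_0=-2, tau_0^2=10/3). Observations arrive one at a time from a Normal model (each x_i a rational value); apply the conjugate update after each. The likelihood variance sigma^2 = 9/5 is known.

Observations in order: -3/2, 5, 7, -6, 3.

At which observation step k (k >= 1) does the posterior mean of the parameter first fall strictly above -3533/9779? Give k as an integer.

k = 2

obs 1: x=-3/2 → posterior Normal(-129/77, 90/77)
obs 2: x=5 → posterior Normal(121/127, 90/127)
obs 3: x=7 → posterior Normal(157/59, 30/59)
obs 4: x=-6 → posterior Normal(171/227, 90/227)
obs 5: x=3 → posterior Normal(321/277, 90/277)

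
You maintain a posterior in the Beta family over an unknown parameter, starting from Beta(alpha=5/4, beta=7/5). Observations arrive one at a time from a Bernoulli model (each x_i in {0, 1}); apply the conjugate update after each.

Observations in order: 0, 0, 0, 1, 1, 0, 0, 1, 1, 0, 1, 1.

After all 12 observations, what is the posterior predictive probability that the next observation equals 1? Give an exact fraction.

obs 1: x=0 → posterior Beta(5/4, 12/5)
obs 2: x=0 → posterior Beta(5/4, 17/5)
obs 3: x=0 → posterior Beta(5/4, 22/5)
obs 4: x=1 → posterior Beta(9/4, 22/5)
obs 5: x=1 → posterior Beta(13/4, 22/5)
obs 6: x=0 → posterior Beta(13/4, 27/5)
obs 7: x=0 → posterior Beta(13/4, 32/5)
obs 8: x=1 → posterior Beta(17/4, 32/5)
obs 9: x=1 → posterior Beta(21/4, 32/5)
obs 10: x=0 → posterior Beta(21/4, 37/5)
obs 11: x=1 → posterior Beta(25/4, 37/5)
obs 12: x=1 → posterior Beta(29/4, 37/5)

145/293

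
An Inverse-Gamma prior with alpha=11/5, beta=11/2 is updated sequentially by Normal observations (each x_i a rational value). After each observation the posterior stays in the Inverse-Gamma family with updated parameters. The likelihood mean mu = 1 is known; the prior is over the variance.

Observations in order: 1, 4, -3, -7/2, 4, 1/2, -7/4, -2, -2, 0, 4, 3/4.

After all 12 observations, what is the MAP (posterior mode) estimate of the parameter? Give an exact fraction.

obs 1: x=1 → posterior Inverse-Gamma(27/10, 11/2)
obs 2: x=4 → posterior Inverse-Gamma(16/5, 10)
obs 3: x=-3 → posterior Inverse-Gamma(37/10, 18)
obs 4: x=-7/2 → posterior Inverse-Gamma(21/5, 225/8)
obs 5: x=4 → posterior Inverse-Gamma(47/10, 261/8)
obs 6: x=1/2 → posterior Inverse-Gamma(26/5, 131/4)
obs 7: x=-7/4 → posterior Inverse-Gamma(57/10, 1169/32)
obs 8: x=-2 → posterior Inverse-Gamma(31/5, 1313/32)
obs 9: x=-2 → posterior Inverse-Gamma(67/10, 1457/32)
obs 10: x=0 → posterior Inverse-Gamma(36/5, 1473/32)
obs 11: x=4 → posterior Inverse-Gamma(77/10, 1617/32)
obs 12: x=3/4 → posterior Inverse-Gamma(41/5, 809/16)

4045/736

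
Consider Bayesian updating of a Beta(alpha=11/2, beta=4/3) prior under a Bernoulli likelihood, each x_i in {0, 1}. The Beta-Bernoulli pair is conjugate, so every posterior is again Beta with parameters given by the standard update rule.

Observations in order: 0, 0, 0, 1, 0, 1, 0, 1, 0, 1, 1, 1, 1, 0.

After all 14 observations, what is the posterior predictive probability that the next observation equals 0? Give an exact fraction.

obs 1: x=0 → posterior Beta(11/2, 7/3)
obs 2: x=0 → posterior Beta(11/2, 10/3)
obs 3: x=0 → posterior Beta(11/2, 13/3)
obs 4: x=1 → posterior Beta(13/2, 13/3)
obs 5: x=0 → posterior Beta(13/2, 16/3)
obs 6: x=1 → posterior Beta(15/2, 16/3)
obs 7: x=0 → posterior Beta(15/2, 19/3)
obs 8: x=1 → posterior Beta(17/2, 19/3)
obs 9: x=0 → posterior Beta(17/2, 22/3)
obs 10: x=1 → posterior Beta(19/2, 22/3)
obs 11: x=1 → posterior Beta(21/2, 22/3)
obs 12: x=1 → posterior Beta(23/2, 22/3)
obs 13: x=1 → posterior Beta(25/2, 22/3)
obs 14: x=0 → posterior Beta(25/2, 25/3)

2/5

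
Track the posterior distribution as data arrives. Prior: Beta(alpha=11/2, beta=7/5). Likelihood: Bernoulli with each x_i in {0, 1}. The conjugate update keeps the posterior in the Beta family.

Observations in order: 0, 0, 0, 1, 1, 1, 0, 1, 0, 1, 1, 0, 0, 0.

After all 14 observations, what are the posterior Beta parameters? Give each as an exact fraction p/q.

obs 1: x=0 → posterior Beta(11/2, 12/5)
obs 2: x=0 → posterior Beta(11/2, 17/5)
obs 3: x=0 → posterior Beta(11/2, 22/5)
obs 4: x=1 → posterior Beta(13/2, 22/5)
obs 5: x=1 → posterior Beta(15/2, 22/5)
obs 6: x=1 → posterior Beta(17/2, 22/5)
obs 7: x=0 → posterior Beta(17/2, 27/5)
obs 8: x=1 → posterior Beta(19/2, 27/5)
obs 9: x=0 → posterior Beta(19/2, 32/5)
obs 10: x=1 → posterior Beta(21/2, 32/5)
obs 11: x=1 → posterior Beta(23/2, 32/5)
obs 12: x=0 → posterior Beta(23/2, 37/5)
obs 13: x=0 → posterior Beta(23/2, 42/5)
obs 14: x=0 → posterior Beta(23/2, 47/5)

alpha=23/2, beta=47/5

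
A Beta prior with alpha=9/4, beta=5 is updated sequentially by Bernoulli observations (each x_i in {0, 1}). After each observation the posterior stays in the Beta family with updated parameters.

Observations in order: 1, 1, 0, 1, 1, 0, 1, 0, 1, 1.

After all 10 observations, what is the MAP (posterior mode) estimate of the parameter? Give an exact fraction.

33/61

obs 1: x=1 → posterior Beta(13/4, 5)
obs 2: x=1 → posterior Beta(17/4, 5)
obs 3: x=0 → posterior Beta(17/4, 6)
obs 4: x=1 → posterior Beta(21/4, 6)
obs 5: x=1 → posterior Beta(25/4, 6)
obs 6: x=0 → posterior Beta(25/4, 7)
obs 7: x=1 → posterior Beta(29/4, 7)
obs 8: x=0 → posterior Beta(29/4, 8)
obs 9: x=1 → posterior Beta(33/4, 8)
obs 10: x=1 → posterior Beta(37/4, 8)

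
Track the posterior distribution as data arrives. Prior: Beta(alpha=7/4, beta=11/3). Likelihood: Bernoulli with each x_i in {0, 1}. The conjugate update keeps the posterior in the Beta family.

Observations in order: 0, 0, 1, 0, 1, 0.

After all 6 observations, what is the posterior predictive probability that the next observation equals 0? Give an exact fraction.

92/137

obs 1: x=0 → posterior Beta(7/4, 14/3)
obs 2: x=0 → posterior Beta(7/4, 17/3)
obs 3: x=1 → posterior Beta(11/4, 17/3)
obs 4: x=0 → posterior Beta(11/4, 20/3)
obs 5: x=1 → posterior Beta(15/4, 20/3)
obs 6: x=0 → posterior Beta(15/4, 23/3)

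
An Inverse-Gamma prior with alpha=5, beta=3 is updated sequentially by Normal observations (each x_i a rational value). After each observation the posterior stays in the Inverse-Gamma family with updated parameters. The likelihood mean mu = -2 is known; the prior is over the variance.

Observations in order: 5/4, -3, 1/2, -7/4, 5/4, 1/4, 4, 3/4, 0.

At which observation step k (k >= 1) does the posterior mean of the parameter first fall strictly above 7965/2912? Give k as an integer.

k = 6

obs 1: x=5/4 → posterior Inverse-Gamma(11/2, 265/32)
obs 2: x=-3 → posterior Inverse-Gamma(6, 281/32)
obs 3: x=1/2 → posterior Inverse-Gamma(13/2, 381/32)
obs 4: x=-7/4 → posterior Inverse-Gamma(7, 191/16)
obs 5: x=5/4 → posterior Inverse-Gamma(15/2, 551/32)
obs 6: x=1/4 → posterior Inverse-Gamma(8, 79/4)
obs 7: x=4 → posterior Inverse-Gamma(17/2, 151/4)
obs 8: x=3/4 → posterior Inverse-Gamma(9, 1329/32)
obs 9: x=0 → posterior Inverse-Gamma(19/2, 1393/32)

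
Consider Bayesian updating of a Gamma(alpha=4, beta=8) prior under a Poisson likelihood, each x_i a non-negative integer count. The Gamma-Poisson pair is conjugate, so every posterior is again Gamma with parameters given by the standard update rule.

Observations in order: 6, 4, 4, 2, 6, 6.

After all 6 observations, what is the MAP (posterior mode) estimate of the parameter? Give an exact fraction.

31/14

obs 1: x=6 → posterior Gamma(10, 9)
obs 2: x=4 → posterior Gamma(14, 10)
obs 3: x=4 → posterior Gamma(18, 11)
obs 4: x=2 → posterior Gamma(20, 12)
obs 5: x=6 → posterior Gamma(26, 13)
obs 6: x=6 → posterior Gamma(32, 14)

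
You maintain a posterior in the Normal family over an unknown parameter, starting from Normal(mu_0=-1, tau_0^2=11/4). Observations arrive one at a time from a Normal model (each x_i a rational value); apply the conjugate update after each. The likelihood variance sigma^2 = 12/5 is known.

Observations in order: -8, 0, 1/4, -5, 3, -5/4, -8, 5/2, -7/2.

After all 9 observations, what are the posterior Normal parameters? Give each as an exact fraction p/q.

mu_0=-1148/543, tau_0^2=44/181

obs 1: x=-8 → posterior Normal(-488/103, 132/103)
obs 2: x=0 → posterior Normal(-244/79, 66/79)
obs 3: x=1/4 → posterior Normal(-1897/852, 44/71)
obs 4: x=-5 → posterior Normal(-2997/1072, 33/67)
obs 5: x=3 → posterior Normal(-123/68, 132/323)
obs 6: x=-5/4 → posterior Normal(-653/378, 22/63)
obs 7: x=-8 → posterior Normal(-1093/433, 132/433)
obs 8: x=5/2 → posterior Normal(-1911/976, 33/122)
obs 9: x=-7/2 → posterior Normal(-1148/543, 44/181)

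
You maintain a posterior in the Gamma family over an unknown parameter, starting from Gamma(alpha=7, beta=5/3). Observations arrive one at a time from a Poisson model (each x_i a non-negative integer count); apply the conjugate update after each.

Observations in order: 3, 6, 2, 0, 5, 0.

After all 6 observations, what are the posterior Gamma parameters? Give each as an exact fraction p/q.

alpha=23, beta=23/3

obs 1: x=3 → posterior Gamma(10, 8/3)
obs 2: x=6 → posterior Gamma(16, 11/3)
obs 3: x=2 → posterior Gamma(18, 14/3)
obs 4: x=0 → posterior Gamma(18, 17/3)
obs 5: x=5 → posterior Gamma(23, 20/3)
obs 6: x=0 → posterior Gamma(23, 23/3)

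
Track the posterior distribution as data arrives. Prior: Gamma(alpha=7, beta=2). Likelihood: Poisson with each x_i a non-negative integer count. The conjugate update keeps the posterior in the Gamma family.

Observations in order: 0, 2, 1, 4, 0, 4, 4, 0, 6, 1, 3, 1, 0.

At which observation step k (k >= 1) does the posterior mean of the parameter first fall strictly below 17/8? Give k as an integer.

obs 1: x=0 → posterior Gamma(7, 3)
obs 2: x=2 → posterior Gamma(9, 4)
obs 3: x=1 → posterior Gamma(10, 5)
obs 4: x=4 → posterior Gamma(14, 6)
obs 5: x=0 → posterior Gamma(14, 7)
obs 6: x=4 → posterior Gamma(18, 8)
obs 7: x=4 → posterior Gamma(22, 9)
obs 8: x=0 → posterior Gamma(22, 10)
obs 9: x=6 → posterior Gamma(28, 11)
obs 10: x=1 → posterior Gamma(29, 12)
obs 11: x=3 → posterior Gamma(32, 13)
obs 12: x=1 → posterior Gamma(33, 14)
obs 13: x=0 → posterior Gamma(33, 15)

k = 3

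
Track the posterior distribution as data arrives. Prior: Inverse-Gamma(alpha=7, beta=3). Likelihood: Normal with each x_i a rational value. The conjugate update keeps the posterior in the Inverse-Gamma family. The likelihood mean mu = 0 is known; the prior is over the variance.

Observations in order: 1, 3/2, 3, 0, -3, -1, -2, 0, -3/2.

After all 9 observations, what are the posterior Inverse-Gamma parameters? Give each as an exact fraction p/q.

obs 1: x=1 → posterior Inverse-Gamma(15/2, 7/2)
obs 2: x=3/2 → posterior Inverse-Gamma(8, 37/8)
obs 3: x=3 → posterior Inverse-Gamma(17/2, 73/8)
obs 4: x=0 → posterior Inverse-Gamma(9, 73/8)
obs 5: x=-3 → posterior Inverse-Gamma(19/2, 109/8)
obs 6: x=-1 → posterior Inverse-Gamma(10, 113/8)
obs 7: x=-2 → posterior Inverse-Gamma(21/2, 129/8)
obs 8: x=0 → posterior Inverse-Gamma(11, 129/8)
obs 9: x=-3/2 → posterior Inverse-Gamma(23/2, 69/4)

alpha=23/2, beta=69/4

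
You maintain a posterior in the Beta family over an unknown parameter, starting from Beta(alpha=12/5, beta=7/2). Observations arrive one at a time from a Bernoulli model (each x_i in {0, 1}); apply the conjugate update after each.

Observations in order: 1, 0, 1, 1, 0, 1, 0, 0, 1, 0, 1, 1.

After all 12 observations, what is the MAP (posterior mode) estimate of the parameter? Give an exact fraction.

obs 1: x=1 → posterior Beta(17/5, 7/2)
obs 2: x=0 → posterior Beta(17/5, 9/2)
obs 3: x=1 → posterior Beta(22/5, 9/2)
obs 4: x=1 → posterior Beta(27/5, 9/2)
obs 5: x=0 → posterior Beta(27/5, 11/2)
obs 6: x=1 → posterior Beta(32/5, 11/2)
obs 7: x=0 → posterior Beta(32/5, 13/2)
obs 8: x=0 → posterior Beta(32/5, 15/2)
obs 9: x=1 → posterior Beta(37/5, 15/2)
obs 10: x=0 → posterior Beta(37/5, 17/2)
obs 11: x=1 → posterior Beta(42/5, 17/2)
obs 12: x=1 → posterior Beta(47/5, 17/2)

28/53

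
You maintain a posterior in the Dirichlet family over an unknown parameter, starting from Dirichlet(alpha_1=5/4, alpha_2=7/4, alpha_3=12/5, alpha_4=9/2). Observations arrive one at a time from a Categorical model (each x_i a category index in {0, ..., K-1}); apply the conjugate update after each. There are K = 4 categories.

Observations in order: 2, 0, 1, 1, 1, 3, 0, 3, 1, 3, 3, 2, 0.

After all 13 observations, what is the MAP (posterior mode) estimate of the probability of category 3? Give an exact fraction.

25/63

obs 1: x=2 → posterior Dirichlet(5/4, 7/4, 17/5, 9/2)
obs 2: x=0 → posterior Dirichlet(9/4, 7/4, 17/5, 9/2)
obs 3: x=1 → posterior Dirichlet(9/4, 11/4, 17/5, 9/2)
obs 4: x=1 → posterior Dirichlet(9/4, 15/4, 17/5, 9/2)
obs 5: x=1 → posterior Dirichlet(9/4, 19/4, 17/5, 9/2)
obs 6: x=3 → posterior Dirichlet(9/4, 19/4, 17/5, 11/2)
obs 7: x=0 → posterior Dirichlet(13/4, 19/4, 17/5, 11/2)
obs 8: x=3 → posterior Dirichlet(13/4, 19/4, 17/5, 13/2)
obs 9: x=1 → posterior Dirichlet(13/4, 23/4, 17/5, 13/2)
obs 10: x=3 → posterior Dirichlet(13/4, 23/4, 17/5, 15/2)
obs 11: x=3 → posterior Dirichlet(13/4, 23/4, 17/5, 17/2)
obs 12: x=2 → posterior Dirichlet(13/4, 23/4, 22/5, 17/2)
obs 13: x=0 → posterior Dirichlet(17/4, 23/4, 22/5, 17/2)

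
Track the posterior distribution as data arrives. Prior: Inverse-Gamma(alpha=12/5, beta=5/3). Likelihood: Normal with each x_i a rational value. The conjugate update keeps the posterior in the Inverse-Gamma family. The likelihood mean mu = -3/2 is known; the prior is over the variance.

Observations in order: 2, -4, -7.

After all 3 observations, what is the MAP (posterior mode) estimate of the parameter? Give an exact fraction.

obs 1: x=2 → posterior Inverse-Gamma(29/10, 187/24)
obs 2: x=-4 → posterior Inverse-Gamma(17/5, 131/12)
obs 3: x=-7 → posterior Inverse-Gamma(39/10, 625/24)

3125/588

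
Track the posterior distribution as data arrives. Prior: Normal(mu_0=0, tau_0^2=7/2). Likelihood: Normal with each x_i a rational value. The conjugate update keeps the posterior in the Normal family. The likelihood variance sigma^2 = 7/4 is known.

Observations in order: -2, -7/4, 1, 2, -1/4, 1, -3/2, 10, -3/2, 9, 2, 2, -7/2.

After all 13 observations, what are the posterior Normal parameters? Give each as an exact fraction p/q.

obs 1: x=-2 → posterior Normal(-4/3, 7/6)
obs 2: x=-7/4 → posterior Normal(-3/2, 7/10)
obs 3: x=1 → posterior Normal(-11/14, 1/2)
obs 4: x=2 → posterior Normal(-1/6, 7/18)
obs 5: x=-1/4 → posterior Normal(-2/11, 7/22)
obs 6: x=1 → posterior Normal(0, 7/26)
obs 7: x=-3/2 → posterior Normal(-1/5, 7/30)
obs 8: x=10 → posterior Normal(1, 7/34)
obs 9: x=-3/2 → posterior Normal(14/19, 7/38)
obs 10: x=9 → posterior Normal(32/21, 1/6)
obs 11: x=2 → posterior Normal(36/23, 7/46)
obs 12: x=2 → posterior Normal(8/5, 7/50)
obs 13: x=-7/2 → posterior Normal(11/9, 7/54)

mu_0=11/9, tau_0^2=7/54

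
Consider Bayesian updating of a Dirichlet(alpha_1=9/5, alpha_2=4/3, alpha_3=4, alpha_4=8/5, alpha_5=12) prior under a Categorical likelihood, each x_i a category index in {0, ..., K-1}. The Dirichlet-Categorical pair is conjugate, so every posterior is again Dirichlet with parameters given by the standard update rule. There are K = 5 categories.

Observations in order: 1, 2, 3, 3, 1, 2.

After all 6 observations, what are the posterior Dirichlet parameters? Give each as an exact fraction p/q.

alpha_1=9/5, alpha_2=10/3, alpha_3=6, alpha_4=18/5, alpha_5=12

obs 1: x=1 → posterior Dirichlet(9/5, 7/3, 4, 8/5, 12)
obs 2: x=2 → posterior Dirichlet(9/5, 7/3, 5, 8/5, 12)
obs 3: x=3 → posterior Dirichlet(9/5, 7/3, 5, 13/5, 12)
obs 4: x=3 → posterior Dirichlet(9/5, 7/3, 5, 18/5, 12)
obs 5: x=1 → posterior Dirichlet(9/5, 10/3, 5, 18/5, 12)
obs 6: x=2 → posterior Dirichlet(9/5, 10/3, 6, 18/5, 12)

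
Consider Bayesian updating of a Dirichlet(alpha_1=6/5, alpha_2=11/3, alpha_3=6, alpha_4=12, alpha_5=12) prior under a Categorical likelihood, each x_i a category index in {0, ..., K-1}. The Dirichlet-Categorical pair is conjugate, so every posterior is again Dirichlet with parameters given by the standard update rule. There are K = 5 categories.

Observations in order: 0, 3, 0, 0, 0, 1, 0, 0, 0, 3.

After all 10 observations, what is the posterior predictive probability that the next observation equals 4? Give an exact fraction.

obs 1: x=0 → posterior Dirichlet(11/5, 11/3, 6, 12, 12)
obs 2: x=3 → posterior Dirichlet(11/5, 11/3, 6, 13, 12)
obs 3: x=0 → posterior Dirichlet(16/5, 11/3, 6, 13, 12)
obs 4: x=0 → posterior Dirichlet(21/5, 11/3, 6, 13, 12)
obs 5: x=0 → posterior Dirichlet(26/5, 11/3, 6, 13, 12)
obs 6: x=1 → posterior Dirichlet(26/5, 14/3, 6, 13, 12)
obs 7: x=0 → posterior Dirichlet(31/5, 14/3, 6, 13, 12)
obs 8: x=0 → posterior Dirichlet(36/5, 14/3, 6, 13, 12)
obs 9: x=0 → posterior Dirichlet(41/5, 14/3, 6, 13, 12)
obs 10: x=3 → posterior Dirichlet(41/5, 14/3, 6, 14, 12)

180/673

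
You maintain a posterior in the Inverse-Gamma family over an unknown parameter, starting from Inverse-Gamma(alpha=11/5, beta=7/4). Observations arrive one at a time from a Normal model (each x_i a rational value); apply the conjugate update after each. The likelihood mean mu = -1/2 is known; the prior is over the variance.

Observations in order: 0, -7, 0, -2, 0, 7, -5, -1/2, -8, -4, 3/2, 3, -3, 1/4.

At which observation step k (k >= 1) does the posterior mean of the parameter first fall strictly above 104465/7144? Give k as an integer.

k = 9

obs 1: x=0 → posterior Inverse-Gamma(27/10, 15/8)
obs 2: x=-7 → posterior Inverse-Gamma(16/5, 23)
obs 3: x=0 → posterior Inverse-Gamma(37/10, 185/8)
obs 4: x=-2 → posterior Inverse-Gamma(21/5, 97/4)
obs 5: x=0 → posterior Inverse-Gamma(47/10, 195/8)
obs 6: x=7 → posterior Inverse-Gamma(26/5, 105/2)
obs 7: x=-5 → posterior Inverse-Gamma(57/10, 501/8)
obs 8: x=-1/2 → posterior Inverse-Gamma(31/5, 501/8)
obs 9: x=-8 → posterior Inverse-Gamma(67/10, 363/4)
obs 10: x=-4 → posterior Inverse-Gamma(36/5, 775/8)
obs 11: x=3/2 → posterior Inverse-Gamma(77/10, 791/8)
obs 12: x=3 → posterior Inverse-Gamma(41/5, 105)
obs 13: x=-3 → posterior Inverse-Gamma(87/10, 865/8)
obs 14: x=1/4 → posterior Inverse-Gamma(46/5, 3469/32)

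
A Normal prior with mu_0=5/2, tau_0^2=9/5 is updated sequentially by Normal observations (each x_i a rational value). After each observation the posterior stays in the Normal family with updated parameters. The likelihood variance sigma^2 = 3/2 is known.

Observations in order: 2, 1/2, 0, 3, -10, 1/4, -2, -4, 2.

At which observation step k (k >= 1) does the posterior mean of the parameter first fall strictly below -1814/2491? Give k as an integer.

k = 8

obs 1: x=2 → posterior Normal(49/22, 9/11)
obs 2: x=1/2 → posterior Normal(55/34, 9/17)
obs 3: x=0 → posterior Normal(55/46, 9/23)
obs 4: x=3 → posterior Normal(91/58, 9/29)
obs 5: x=-10 → posterior Normal(-29/70, 9/35)
obs 6: x=1/4 → posterior Normal(-13/41, 9/41)
obs 7: x=-2 → posterior Normal(-25/47, 9/47)
obs 8: x=-4 → posterior Normal(-49/53, 9/53)
obs 9: x=2 → posterior Normal(-37/59, 9/59)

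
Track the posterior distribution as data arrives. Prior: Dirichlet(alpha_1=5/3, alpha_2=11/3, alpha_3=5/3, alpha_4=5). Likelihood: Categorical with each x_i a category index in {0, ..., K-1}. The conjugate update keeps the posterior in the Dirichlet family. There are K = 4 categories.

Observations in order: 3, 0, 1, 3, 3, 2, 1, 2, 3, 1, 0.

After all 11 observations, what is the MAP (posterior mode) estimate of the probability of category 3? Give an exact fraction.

obs 1: x=3 → posterior Dirichlet(5/3, 11/3, 5/3, 6)
obs 2: x=0 → posterior Dirichlet(8/3, 11/3, 5/3, 6)
obs 3: x=1 → posterior Dirichlet(8/3, 14/3, 5/3, 6)
obs 4: x=3 → posterior Dirichlet(8/3, 14/3, 5/3, 7)
obs 5: x=3 → posterior Dirichlet(8/3, 14/3, 5/3, 8)
obs 6: x=2 → posterior Dirichlet(8/3, 14/3, 8/3, 8)
obs 7: x=1 → posterior Dirichlet(8/3, 17/3, 8/3, 8)
obs 8: x=2 → posterior Dirichlet(8/3, 17/3, 11/3, 8)
obs 9: x=3 → posterior Dirichlet(8/3, 17/3, 11/3, 9)
obs 10: x=1 → posterior Dirichlet(8/3, 20/3, 11/3, 9)
obs 11: x=0 → posterior Dirichlet(11/3, 20/3, 11/3, 9)

8/19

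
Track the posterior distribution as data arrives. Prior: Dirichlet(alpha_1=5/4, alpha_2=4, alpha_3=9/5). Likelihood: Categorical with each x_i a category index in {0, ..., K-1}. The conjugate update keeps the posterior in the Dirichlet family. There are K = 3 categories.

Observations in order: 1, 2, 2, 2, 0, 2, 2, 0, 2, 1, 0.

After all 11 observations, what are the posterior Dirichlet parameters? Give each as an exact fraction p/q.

obs 1: x=1 → posterior Dirichlet(5/4, 5, 9/5)
obs 2: x=2 → posterior Dirichlet(5/4, 5, 14/5)
obs 3: x=2 → posterior Dirichlet(5/4, 5, 19/5)
obs 4: x=2 → posterior Dirichlet(5/4, 5, 24/5)
obs 5: x=0 → posterior Dirichlet(9/4, 5, 24/5)
obs 6: x=2 → posterior Dirichlet(9/4, 5, 29/5)
obs 7: x=2 → posterior Dirichlet(9/4, 5, 34/5)
obs 8: x=0 → posterior Dirichlet(13/4, 5, 34/5)
obs 9: x=2 → posterior Dirichlet(13/4, 5, 39/5)
obs 10: x=1 → posterior Dirichlet(13/4, 6, 39/5)
obs 11: x=0 → posterior Dirichlet(17/4, 6, 39/5)

alpha_1=17/4, alpha_2=6, alpha_3=39/5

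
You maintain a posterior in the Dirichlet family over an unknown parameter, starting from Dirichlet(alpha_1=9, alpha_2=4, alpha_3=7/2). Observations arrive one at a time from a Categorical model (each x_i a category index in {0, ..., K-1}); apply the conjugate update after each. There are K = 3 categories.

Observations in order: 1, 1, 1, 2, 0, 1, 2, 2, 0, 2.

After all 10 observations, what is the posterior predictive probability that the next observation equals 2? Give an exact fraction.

obs 1: x=1 → posterior Dirichlet(9, 5, 7/2)
obs 2: x=1 → posterior Dirichlet(9, 6, 7/2)
obs 3: x=1 → posterior Dirichlet(9, 7, 7/2)
obs 4: x=2 → posterior Dirichlet(9, 7, 9/2)
obs 5: x=0 → posterior Dirichlet(10, 7, 9/2)
obs 6: x=1 → posterior Dirichlet(10, 8, 9/2)
obs 7: x=2 → posterior Dirichlet(10, 8, 11/2)
obs 8: x=2 → posterior Dirichlet(10, 8, 13/2)
obs 9: x=0 → posterior Dirichlet(11, 8, 13/2)
obs 10: x=2 → posterior Dirichlet(11, 8, 15/2)

15/53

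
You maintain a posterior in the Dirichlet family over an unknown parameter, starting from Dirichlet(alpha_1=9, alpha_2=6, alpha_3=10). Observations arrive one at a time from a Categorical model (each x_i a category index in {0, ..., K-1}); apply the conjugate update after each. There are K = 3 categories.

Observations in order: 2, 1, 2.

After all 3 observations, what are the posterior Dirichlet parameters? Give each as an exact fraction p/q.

alpha_1=9, alpha_2=7, alpha_3=12

obs 1: x=2 → posterior Dirichlet(9, 6, 11)
obs 2: x=1 → posterior Dirichlet(9, 7, 11)
obs 3: x=2 → posterior Dirichlet(9, 7, 12)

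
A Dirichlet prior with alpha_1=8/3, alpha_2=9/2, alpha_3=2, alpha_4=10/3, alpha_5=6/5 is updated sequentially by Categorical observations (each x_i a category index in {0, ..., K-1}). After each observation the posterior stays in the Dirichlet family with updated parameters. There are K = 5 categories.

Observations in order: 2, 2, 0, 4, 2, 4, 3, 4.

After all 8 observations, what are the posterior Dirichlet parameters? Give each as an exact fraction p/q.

obs 1: x=2 → posterior Dirichlet(8/3, 9/2, 3, 10/3, 6/5)
obs 2: x=2 → posterior Dirichlet(8/3, 9/2, 4, 10/3, 6/5)
obs 3: x=0 → posterior Dirichlet(11/3, 9/2, 4, 10/3, 6/5)
obs 4: x=4 → posterior Dirichlet(11/3, 9/2, 4, 10/3, 11/5)
obs 5: x=2 → posterior Dirichlet(11/3, 9/2, 5, 10/3, 11/5)
obs 6: x=4 → posterior Dirichlet(11/3, 9/2, 5, 10/3, 16/5)
obs 7: x=3 → posterior Dirichlet(11/3, 9/2, 5, 13/3, 16/5)
obs 8: x=4 → posterior Dirichlet(11/3, 9/2, 5, 13/3, 21/5)

alpha_1=11/3, alpha_2=9/2, alpha_3=5, alpha_4=13/3, alpha_5=21/5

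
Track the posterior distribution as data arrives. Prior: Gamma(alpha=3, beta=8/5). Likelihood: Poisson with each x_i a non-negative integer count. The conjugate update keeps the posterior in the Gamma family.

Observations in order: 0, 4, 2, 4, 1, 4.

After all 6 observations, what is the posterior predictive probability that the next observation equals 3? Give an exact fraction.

3889731316600629341304872632320000/20083415214428110320965436874242043

obs 1: x=0 → posterior Gamma(3, 13/5)
obs 2: x=4 → posterior Gamma(7, 18/5)
obs 3: x=2 → posterior Gamma(9, 23/5)
obs 4: x=4 → posterior Gamma(13, 28/5)
obs 5: x=1 → posterior Gamma(14, 33/5)
obs 6: x=4 → posterior Gamma(18, 38/5)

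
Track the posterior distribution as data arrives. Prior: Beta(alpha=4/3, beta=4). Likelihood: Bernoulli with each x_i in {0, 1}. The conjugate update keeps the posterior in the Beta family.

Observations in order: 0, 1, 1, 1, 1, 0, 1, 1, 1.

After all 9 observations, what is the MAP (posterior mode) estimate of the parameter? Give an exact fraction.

22/37

obs 1: x=0 → posterior Beta(4/3, 5)
obs 2: x=1 → posterior Beta(7/3, 5)
obs 3: x=1 → posterior Beta(10/3, 5)
obs 4: x=1 → posterior Beta(13/3, 5)
obs 5: x=1 → posterior Beta(16/3, 5)
obs 6: x=0 → posterior Beta(16/3, 6)
obs 7: x=1 → posterior Beta(19/3, 6)
obs 8: x=1 → posterior Beta(22/3, 6)
obs 9: x=1 → posterior Beta(25/3, 6)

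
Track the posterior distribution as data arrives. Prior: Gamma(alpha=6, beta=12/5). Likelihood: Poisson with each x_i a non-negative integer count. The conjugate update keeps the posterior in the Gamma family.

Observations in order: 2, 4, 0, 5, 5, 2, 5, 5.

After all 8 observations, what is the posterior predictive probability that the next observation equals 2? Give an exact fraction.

328526689940204774546569205158587077444003585516811229069312000/1627401845698053775058104286872950703258480415459115192991004001

obs 1: x=2 → posterior Gamma(8, 17/5)
obs 2: x=4 → posterior Gamma(12, 22/5)
obs 3: x=0 → posterior Gamma(12, 27/5)
obs 4: x=5 → posterior Gamma(17, 32/5)
obs 5: x=5 → posterior Gamma(22, 37/5)
obs 6: x=2 → posterior Gamma(24, 42/5)
obs 7: x=5 → posterior Gamma(29, 47/5)
obs 8: x=5 → posterior Gamma(34, 52/5)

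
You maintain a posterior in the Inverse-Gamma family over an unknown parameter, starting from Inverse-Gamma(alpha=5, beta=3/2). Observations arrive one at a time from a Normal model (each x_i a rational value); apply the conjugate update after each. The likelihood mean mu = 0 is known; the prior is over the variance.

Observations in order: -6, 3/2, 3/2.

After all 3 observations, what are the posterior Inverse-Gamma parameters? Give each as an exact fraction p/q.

obs 1: x=-6 → posterior Inverse-Gamma(11/2, 39/2)
obs 2: x=3/2 → posterior Inverse-Gamma(6, 165/8)
obs 3: x=3/2 → posterior Inverse-Gamma(13/2, 87/4)

alpha=13/2, beta=87/4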